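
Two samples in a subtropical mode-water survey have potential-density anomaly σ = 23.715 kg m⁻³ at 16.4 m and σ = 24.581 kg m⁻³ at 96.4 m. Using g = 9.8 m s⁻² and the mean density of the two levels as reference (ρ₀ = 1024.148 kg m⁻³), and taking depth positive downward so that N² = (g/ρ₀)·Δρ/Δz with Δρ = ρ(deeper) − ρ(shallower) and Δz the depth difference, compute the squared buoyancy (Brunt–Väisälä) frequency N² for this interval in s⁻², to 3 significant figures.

Δρ = 1024.581 − 1023.715 = 0.866 kg m⁻³ over Δz = 96.4 − 16.4 = 80 m.
N² = (9.8/1024.148) × (0.866/80) = 1.0358 × 10⁻⁴ s⁻² ≈ 1.04 × 10⁻⁴ s⁻².

1.04 × 10⁻⁴ s⁻²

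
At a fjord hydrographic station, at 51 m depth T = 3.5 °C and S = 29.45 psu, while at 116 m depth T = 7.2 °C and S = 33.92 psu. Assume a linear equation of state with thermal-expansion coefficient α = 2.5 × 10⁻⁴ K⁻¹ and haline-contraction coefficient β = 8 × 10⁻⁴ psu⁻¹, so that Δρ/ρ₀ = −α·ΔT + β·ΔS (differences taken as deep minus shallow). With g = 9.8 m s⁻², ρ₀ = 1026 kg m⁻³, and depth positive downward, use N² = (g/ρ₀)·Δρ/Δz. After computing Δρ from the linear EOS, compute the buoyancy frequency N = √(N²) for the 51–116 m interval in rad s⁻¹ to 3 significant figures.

ΔT = +3.7 K, ΔS = +4.47 psu (deep − shallow).
Δρ/ρ₀ = −αΔT + βΔS = -9.25 × 10⁻⁴ + 3.576 × 10⁻³ = 2.651 × 10⁻³, so Δρ ≈ 2.720 kg m⁻³.
N² = (g/ρ₀)·Δρ/Δz = g·(Δρ/ρ₀)/Δz = 9.8 × 2.651 × 10⁻³ / 65 = 3.9969 × 10⁻⁴ s⁻².
N = √(3.9969 × 10⁻⁴) = 0.019992 rad s⁻¹ ≈ 0.0200 rad s⁻¹.

0.0200 rad s⁻¹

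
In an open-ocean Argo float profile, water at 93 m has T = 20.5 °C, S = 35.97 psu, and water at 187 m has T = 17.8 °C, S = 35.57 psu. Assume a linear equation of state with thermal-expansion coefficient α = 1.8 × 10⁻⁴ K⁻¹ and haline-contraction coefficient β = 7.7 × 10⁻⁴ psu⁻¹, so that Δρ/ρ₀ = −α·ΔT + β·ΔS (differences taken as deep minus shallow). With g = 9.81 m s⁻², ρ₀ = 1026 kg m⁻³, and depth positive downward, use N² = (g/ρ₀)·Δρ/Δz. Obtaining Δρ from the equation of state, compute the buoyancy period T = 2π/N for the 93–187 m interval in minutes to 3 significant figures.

ΔT = -2.7 K, ΔS = -0.40 psu (deep − shallow).
Δρ/ρ₀ = −αΔT + βΔS = 4.86 × 10⁻⁴ − 3.08 × 10⁻⁴ = 1.78 × 10⁻⁴, so Δρ ≈ 0.1826 kg m⁻³.
N² = (g/ρ₀)·Δρ/Δz = g·(Δρ/ρ₀)/Δz = 9.81 × 1.78 × 10⁻⁴ / 94 = 1.8576 × 10⁻⁵ s⁻².
N = √(1.8576 × 10⁻⁵) = 4.3100 × 10⁻³ rad s⁻¹ → T = 2π/N = 1.4578 × 10³ s = 24.297 min ≈ 24.3 min.

24.3 min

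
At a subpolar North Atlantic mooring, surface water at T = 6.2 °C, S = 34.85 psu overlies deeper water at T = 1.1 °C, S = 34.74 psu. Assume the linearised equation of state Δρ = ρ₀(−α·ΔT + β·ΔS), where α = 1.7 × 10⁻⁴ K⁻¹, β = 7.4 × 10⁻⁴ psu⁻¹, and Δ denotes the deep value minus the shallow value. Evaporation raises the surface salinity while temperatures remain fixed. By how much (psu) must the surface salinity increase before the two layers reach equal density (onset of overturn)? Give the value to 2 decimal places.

1.06 psu

Neutral buoyancy requires −α(T_deep − T_surf) + β(S_deep − S_surf′) = 0.
S_surf′ = S_deep − (α/β)·ΔT = 34.74 − (1.7 × 10⁻⁴/7.4 × 10⁻⁴)·(-5.1) = 35.9116 psu.
Increase required: 35.9116 − 34.85 = 1.0616 psu.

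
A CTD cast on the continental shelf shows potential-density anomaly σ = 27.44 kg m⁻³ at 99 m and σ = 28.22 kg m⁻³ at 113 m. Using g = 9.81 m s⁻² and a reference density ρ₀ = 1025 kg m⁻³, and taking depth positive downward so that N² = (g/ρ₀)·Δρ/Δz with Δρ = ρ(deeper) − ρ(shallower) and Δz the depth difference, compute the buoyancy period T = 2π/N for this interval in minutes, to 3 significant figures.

Δρ = 1028.22 − 1027.44 = 0.78 kg m⁻³ over Δz = 113 − 99 = 14 m.
N² = (9.81/1025) × (0.78/14) = 5.3323 × 10⁻⁴ s⁻².
N = √(5.3323 × 10⁻⁴) = 0.023092 rad s⁻¹, so T = 2π/N = 272.09 s = 4.5348 min ≈ 4.53 min.

4.53 min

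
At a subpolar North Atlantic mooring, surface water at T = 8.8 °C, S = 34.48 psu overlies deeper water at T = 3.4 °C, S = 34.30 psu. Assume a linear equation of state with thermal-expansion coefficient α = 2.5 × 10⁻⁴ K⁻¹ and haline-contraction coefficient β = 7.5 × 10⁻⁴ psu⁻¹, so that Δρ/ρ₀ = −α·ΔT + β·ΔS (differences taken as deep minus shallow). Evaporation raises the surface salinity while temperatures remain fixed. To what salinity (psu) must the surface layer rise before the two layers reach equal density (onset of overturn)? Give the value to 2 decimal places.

36.10 psu

Neutral buoyancy requires −α(T_deep − T_surf) + β(S_deep − S_surf′) = 0.
S_surf′ = S_deep − (α/β)·ΔT = 34.30 − (2.5 × 10⁻⁴/7.5 × 10⁻⁴)·(-5.4) = 36.1000 psu.
Increase required: 36.1000 − 34.48 = 1.6200 psu.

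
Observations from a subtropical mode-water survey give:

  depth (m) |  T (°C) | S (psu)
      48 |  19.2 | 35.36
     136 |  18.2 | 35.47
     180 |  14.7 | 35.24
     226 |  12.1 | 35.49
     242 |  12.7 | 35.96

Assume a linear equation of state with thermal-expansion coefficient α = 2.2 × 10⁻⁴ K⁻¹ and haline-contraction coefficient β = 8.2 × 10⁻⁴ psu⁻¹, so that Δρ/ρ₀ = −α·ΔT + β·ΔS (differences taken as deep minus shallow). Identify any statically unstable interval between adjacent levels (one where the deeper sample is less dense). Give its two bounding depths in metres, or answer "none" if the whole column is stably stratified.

none

Evaluate Δρ/ρ₀ = −αΔT + βΔS across each adjacent pair:
  48–136 m: −αΔT+βΔS = −(2.2 × 10⁻⁴)(-1.0)+(8.2 × 10⁻⁴)(+0.11) = 3.1 × 10⁻⁴ → stable
  136–180 m: −αΔT+βΔS = −(2.2 × 10⁻⁴)(-3.5)+(8.2 × 10⁻⁴)(-0.23) = 5.8 × 10⁻⁴ → stable
  180–226 m: −αΔT+βΔS = −(2.2 × 10⁻⁴)(-2.6)+(8.2 × 10⁻⁴)(+0.25) = 7.8 × 10⁻⁴ → stable
  226–242 m: −αΔT+βΔS = −(2.2 × 10⁻⁴)(+0.6)+(8.2 × 10⁻⁴)(+0.47) = 2.5 × 10⁻⁴ → stable
Every interval has Δρ > 0: the column is stably stratified throughout.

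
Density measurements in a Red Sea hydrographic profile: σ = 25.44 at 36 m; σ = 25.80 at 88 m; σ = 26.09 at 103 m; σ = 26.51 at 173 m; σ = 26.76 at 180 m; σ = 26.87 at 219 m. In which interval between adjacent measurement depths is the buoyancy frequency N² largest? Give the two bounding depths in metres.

173–180 m

Compute the density gradient over each adjacent pair:
  36–88 m: Δρ/Δz = 0.36/52 = 6.9 × 10⁻³ kg m⁻⁴
  88–103 m: Δρ/Δz = 0.29/15 = 0.019 kg m⁻⁴
  103–173 m: Δρ/Δz = 0.42/70 = 6.0 × 10⁻³ kg m⁻⁴
  173–180 m: Δρ/Δz = 0.25/7 = 0.036 kg m⁻⁴
  180–219 m: Δρ/Δz = 0.11/39 = 2.8 × 10⁻³ kg m⁻⁴
The largest gradient is in the 173–180 m interval — the pycnocline.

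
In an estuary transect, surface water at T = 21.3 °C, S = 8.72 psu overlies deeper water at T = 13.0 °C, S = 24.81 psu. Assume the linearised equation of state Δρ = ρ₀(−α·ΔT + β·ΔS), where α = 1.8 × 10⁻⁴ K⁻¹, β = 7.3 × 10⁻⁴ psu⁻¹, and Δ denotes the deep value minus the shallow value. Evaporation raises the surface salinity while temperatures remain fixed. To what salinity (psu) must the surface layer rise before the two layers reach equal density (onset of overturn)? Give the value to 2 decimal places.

Neutral buoyancy requires −α(T_deep − T_surf) + β(S_deep − S_surf′) = 0.
S_surf′ = S_deep − (α/β)·ΔT = 24.81 − (1.8 × 10⁻⁴/7.3 × 10⁻⁴)·(-8.3) = 26.8566 psu.
Increase required: 26.8566 − 8.72 = 18.1366 psu.

26.86 psu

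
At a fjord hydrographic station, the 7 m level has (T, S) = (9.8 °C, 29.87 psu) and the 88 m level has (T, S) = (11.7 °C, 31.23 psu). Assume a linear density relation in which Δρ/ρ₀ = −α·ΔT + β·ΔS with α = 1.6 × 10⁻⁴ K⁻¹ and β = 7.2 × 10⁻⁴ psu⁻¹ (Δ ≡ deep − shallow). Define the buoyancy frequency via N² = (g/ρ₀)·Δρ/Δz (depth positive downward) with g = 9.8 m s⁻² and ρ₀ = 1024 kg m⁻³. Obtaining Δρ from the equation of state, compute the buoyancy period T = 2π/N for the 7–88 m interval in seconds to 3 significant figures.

695 s

ΔT = +1.9 K, ΔS = +1.36 psu (deep − shallow).
Δρ/ρ₀ = −αΔT + βΔS = -3.04 × 10⁻⁴ + 9.792 × 10⁻⁴ = 6.752 × 10⁻⁴, so Δρ ≈ 0.6914 kg m⁻³.
N² = (g/ρ₀)·Δρ/Δz = g·(Δρ/ρ₀)/Δz = 9.8 × 6.752 × 10⁻⁴ / 81 = 8.1691 × 10⁻⁵ s⁻².
N = √(8.1691 × 10⁻⁵) = 9.0383 × 10⁻³ rad s⁻¹ → T = 2π/N = 695.17 s ≈ 695 s.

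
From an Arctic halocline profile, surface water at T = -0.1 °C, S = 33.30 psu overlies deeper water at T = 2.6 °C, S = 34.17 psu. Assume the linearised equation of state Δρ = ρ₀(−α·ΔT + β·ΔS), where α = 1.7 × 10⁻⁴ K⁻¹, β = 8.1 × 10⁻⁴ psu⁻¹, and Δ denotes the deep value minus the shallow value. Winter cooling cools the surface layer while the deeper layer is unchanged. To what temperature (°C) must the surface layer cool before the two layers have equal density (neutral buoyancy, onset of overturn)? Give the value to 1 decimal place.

Neutral buoyancy requires Δρ = 0, i.e. −α(T_deep − T_surf′) + β(S_deep − S_surf) = 0.
T_surf′ = T_deep − (β/α)·ΔS = 2.6 − (8.1 × 10⁻⁴/1.7 × 10⁻⁴)·(+0.87) = -1.545 °C.
Cooling required: -0.1 − (-1.545) = 1.445 °C.

-1.5 °C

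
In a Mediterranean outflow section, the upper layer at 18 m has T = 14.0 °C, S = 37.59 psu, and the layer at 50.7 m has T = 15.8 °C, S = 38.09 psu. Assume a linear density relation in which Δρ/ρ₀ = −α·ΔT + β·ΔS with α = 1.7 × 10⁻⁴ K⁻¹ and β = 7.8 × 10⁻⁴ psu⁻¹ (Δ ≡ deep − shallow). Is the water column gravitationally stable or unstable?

ΔT = 15.8 − 14.0 = +1.8 K and ΔS = 38.09 − 37.59 = +0.50 psu (deep − shallow).
−αΔT = -3.06 × 10⁻⁴; βΔS = 3.90 × 10⁻⁴; sum Δρ/ρ₀ = 8.40 × 10⁻⁵.
Δρ/ρ₀ > 0, so Δρ > 0: deeper water is denser → statically stable.

stable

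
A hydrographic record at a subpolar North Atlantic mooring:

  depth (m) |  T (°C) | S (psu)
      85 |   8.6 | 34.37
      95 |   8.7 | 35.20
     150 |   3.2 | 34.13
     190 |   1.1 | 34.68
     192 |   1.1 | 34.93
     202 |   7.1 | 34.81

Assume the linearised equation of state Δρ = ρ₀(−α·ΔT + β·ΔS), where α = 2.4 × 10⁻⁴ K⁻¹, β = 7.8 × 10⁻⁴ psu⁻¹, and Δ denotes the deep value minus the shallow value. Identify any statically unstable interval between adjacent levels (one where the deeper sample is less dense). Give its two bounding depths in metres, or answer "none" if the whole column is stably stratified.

Evaluate Δρ/ρ₀ = −αΔT + βΔS across each adjacent pair:
  85–95 m: −αΔT+βΔS = −(2.4 × 10⁻⁴)(+0.1)+(7.8 × 10⁻⁴)(+0.83) = 6.2 × 10⁻⁴ → stable
  95–150 m: −αΔT+βΔS = −(2.4 × 10⁻⁴)(-5.5)+(7.8 × 10⁻⁴)(-1.07) = 4.9 × 10⁻⁴ → stable
  150–190 m: −αΔT+βΔS = −(2.4 × 10⁻⁴)(-2.1)+(7.8 × 10⁻⁴)(+0.55) = 9.3 × 10⁻⁴ → stable
  190–192 m: −αΔT+βΔS = −(2.4 × 10⁻⁴)(+0.0)+(7.8 × 10⁻⁴)(+0.25) = 1.9 × 10⁻⁴ → stable
  192–202 m: −αΔT+βΔS = −(2.4 × 10⁻⁴)(+6.0)+(7.8 × 10⁻⁴)(-0.12) = -1.5 × 10⁻³ → UNSTABLE
The 192–202 m interval has Δρ < 0: lighter water underlies denser water.

192–202 m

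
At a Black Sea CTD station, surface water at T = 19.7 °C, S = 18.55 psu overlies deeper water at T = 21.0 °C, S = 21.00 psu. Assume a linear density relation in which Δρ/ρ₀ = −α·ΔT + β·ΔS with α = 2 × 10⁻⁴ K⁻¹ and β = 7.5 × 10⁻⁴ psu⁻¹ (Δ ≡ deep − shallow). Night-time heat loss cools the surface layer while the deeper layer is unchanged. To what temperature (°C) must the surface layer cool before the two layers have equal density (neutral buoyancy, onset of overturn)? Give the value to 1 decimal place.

Neutral buoyancy requires Δρ = 0, i.e. −α(T_deep − T_surf′) + β(S_deep − S_surf) = 0.
T_surf′ = T_deep − (β/α)·ΔS = 21.0 − (7.5 × 10⁻⁴/2 × 10⁻⁴)·(+2.45) = 11.812 °C.
Cooling required: 19.7 − (11.812) = 7.888 °C.

11.8 °C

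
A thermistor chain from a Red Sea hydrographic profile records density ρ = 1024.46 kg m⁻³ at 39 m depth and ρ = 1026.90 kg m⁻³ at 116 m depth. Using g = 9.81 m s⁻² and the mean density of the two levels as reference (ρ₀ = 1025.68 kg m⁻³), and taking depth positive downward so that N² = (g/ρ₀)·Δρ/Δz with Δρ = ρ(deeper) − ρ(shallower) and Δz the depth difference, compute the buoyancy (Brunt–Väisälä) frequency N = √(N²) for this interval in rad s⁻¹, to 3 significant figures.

0.0174 rad s⁻¹

Δρ = 1026.90 − 1024.46 = 2.44 kg m⁻³ over Δz = 116 − 39 = 77 m.
N² = (9.81/1025.68) × (2.44/77) = 3.0308 × 10⁻⁴ s⁻².
N = √(3.0308 × 10⁻⁴) = 0.017409 rad s⁻¹ ≈ 0.0174 rad s⁻¹.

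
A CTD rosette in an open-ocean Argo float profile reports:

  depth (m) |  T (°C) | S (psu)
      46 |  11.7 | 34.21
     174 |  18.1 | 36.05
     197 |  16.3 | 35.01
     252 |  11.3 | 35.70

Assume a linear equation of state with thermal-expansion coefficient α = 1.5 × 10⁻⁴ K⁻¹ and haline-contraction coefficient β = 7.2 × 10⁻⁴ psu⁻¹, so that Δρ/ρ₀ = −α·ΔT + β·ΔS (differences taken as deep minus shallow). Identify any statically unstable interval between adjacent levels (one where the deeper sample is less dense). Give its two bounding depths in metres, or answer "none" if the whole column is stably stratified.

174–197 m

Evaluate Δρ/ρ₀ = −αΔT + βΔS across each adjacent pair:
  46–174 m: −αΔT+βΔS = −(1.5 × 10⁻⁴)(+6.4)+(7.2 × 10⁻⁴)(+1.84) = 3.6 × 10⁻⁴ → stable
  174–197 m: −αΔT+βΔS = −(1.5 × 10⁻⁴)(-1.8)+(7.2 × 10⁻⁴)(-1.04) = -4.8 × 10⁻⁴ → UNSTABLE
  197–252 m: −αΔT+βΔS = −(1.5 × 10⁻⁴)(-5.0)+(7.2 × 10⁻⁴)(+0.69) = 1.2 × 10⁻³ → stable
The 174–197 m interval has Δρ < 0: lighter water underlies denser water.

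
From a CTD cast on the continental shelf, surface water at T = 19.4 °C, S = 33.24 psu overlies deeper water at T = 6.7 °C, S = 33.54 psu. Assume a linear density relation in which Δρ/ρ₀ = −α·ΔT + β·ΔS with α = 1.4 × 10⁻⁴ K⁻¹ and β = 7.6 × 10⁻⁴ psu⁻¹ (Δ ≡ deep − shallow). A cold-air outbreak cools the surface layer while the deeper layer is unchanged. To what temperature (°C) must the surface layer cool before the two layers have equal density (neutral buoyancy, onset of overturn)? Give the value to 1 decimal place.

Neutral buoyancy requires Δρ = 0, i.e. −α(T_deep − T_surf′) + β(S_deep − S_surf) = 0.
T_surf′ = T_deep − (β/α)·ΔS = 6.7 − (7.6 × 10⁻⁴/1.4 × 10⁻⁴)·(+0.30) = 5.071 °C.
Cooling required: 19.4 − (5.071) = 14.329 °C.

5.1 °C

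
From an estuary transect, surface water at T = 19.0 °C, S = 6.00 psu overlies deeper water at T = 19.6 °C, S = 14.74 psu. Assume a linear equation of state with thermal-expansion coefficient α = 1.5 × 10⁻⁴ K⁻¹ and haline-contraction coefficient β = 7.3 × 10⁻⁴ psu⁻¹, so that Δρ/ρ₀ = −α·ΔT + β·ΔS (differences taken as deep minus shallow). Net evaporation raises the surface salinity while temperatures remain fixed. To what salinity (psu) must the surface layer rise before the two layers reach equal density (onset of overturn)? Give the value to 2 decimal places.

Neutral buoyancy requires −α(T_deep − T_surf) + β(S_deep − S_surf′) = 0.
S_surf′ = S_deep − (α/β)·ΔT = 14.74 − (1.5 × 10⁻⁴/7.3 × 10⁻⁴)·(+0.6) = 14.6167 psu.
Increase required: 14.6167 − 6.00 = 8.6167 psu.

14.62 psu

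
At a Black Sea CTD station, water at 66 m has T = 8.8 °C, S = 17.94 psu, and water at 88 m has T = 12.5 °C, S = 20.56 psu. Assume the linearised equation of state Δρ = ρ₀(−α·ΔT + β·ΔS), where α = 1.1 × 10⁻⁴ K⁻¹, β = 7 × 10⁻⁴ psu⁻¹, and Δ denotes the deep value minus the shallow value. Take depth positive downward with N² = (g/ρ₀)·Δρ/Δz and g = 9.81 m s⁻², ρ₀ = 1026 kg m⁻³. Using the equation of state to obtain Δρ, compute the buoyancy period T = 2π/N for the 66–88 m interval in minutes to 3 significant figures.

4.15 min

ΔT = +3.7 K, ΔS = +2.62 psu (deep − shallow).
Δρ/ρ₀ = −αΔT + βΔS = -4.07 × 10⁻⁴ + 1.834 × 10⁻³ = 1.427 × 10⁻³, so Δρ ≈ 1.464 kg m⁻³.
N² = (g/ρ₀)·Δρ/Δz = g·(Δρ/ρ₀)/Δz = 9.81 × 1.427 × 10⁻³ / 22 = 6.3631 × 10⁻⁴ s⁻².
N = √(6.3631 × 10⁻⁴) = 0.025225 rad s⁻¹ → T = 2π/N = 249.09 s = 4.1515 min ≈ 4.15 min.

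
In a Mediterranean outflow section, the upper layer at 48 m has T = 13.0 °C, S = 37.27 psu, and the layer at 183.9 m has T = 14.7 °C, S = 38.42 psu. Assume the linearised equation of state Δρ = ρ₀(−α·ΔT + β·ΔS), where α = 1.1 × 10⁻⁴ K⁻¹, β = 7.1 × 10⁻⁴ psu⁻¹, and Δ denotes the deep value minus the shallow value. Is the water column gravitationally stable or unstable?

stable

ΔT = 14.7 − 13.0 = +1.7 K and ΔS = 38.42 − 37.27 = +1.15 psu (deep − shallow).
−αΔT = -1.87 × 10⁻⁴; βΔS = 8.165 × 10⁻⁴; sum Δρ/ρ₀ = 6.295 × 10⁻⁴.
Δρ/ρ₀ > 0, so Δρ > 0: deeper water is denser → statically stable.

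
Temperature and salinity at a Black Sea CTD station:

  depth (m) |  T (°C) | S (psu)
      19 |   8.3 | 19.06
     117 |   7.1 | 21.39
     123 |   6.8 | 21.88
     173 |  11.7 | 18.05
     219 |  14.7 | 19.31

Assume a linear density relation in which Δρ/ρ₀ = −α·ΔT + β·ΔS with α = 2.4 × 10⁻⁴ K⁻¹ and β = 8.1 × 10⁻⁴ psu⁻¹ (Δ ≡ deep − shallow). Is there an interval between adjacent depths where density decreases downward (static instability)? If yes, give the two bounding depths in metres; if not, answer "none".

Evaluate Δρ/ρ₀ = −αΔT + βΔS across each adjacent pair:
  19–117 m: −αΔT+βΔS = −(2.4 × 10⁻⁴)(-1.2)+(8.1 × 10⁻⁴)(+2.33) = 2.2 × 10⁻³ → stable
  117–123 m: −αΔT+βΔS = −(2.4 × 10⁻⁴)(-0.3)+(8.1 × 10⁻⁴)(+0.49) = 4.7 × 10⁻⁴ → stable
  123–173 m: −αΔT+βΔS = −(2.4 × 10⁻⁴)(+4.9)+(8.1 × 10⁻⁴)(-3.83) = -4.3 × 10⁻³ → UNSTABLE
  173–219 m: −αΔT+βΔS = −(2.4 × 10⁻⁴)(+3.0)+(8.1 × 10⁻⁴)(+1.26) = 3.0 × 10⁻⁴ → stable
The 123–173 m interval has Δρ < 0: lighter water underlies denser water.

123–173 m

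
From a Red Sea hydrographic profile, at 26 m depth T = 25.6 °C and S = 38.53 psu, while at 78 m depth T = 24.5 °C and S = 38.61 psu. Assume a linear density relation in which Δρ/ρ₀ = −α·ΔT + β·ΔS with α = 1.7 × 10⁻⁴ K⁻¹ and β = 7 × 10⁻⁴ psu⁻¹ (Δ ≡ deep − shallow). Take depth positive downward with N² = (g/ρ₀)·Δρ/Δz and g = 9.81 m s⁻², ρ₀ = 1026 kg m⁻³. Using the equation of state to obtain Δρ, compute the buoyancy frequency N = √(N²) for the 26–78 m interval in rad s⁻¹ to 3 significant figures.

6.77 × 10⁻³ rad s⁻¹

ΔT = -1.1 K, ΔS = +0.08 psu (deep − shallow).
Δρ/ρ₀ = −αΔT + βΔS = 1.87 × 10⁻⁴ + 5.60 × 10⁻⁵ = 2.43 × 10⁻⁴, so Δρ ≈ 0.2493 kg m⁻³.
N² = (g/ρ₀)·Δρ/Δz = g·(Δρ/ρ₀)/Δz = 9.81 × 2.43 × 10⁻⁴ / 52 = 4.5843 × 10⁻⁵ s⁻².
N = √(4.5843 × 10⁻⁵) = 6.7707 × 10⁻³ rad s⁻¹ ≈ 6.77 × 10⁻³ rad s⁻¹.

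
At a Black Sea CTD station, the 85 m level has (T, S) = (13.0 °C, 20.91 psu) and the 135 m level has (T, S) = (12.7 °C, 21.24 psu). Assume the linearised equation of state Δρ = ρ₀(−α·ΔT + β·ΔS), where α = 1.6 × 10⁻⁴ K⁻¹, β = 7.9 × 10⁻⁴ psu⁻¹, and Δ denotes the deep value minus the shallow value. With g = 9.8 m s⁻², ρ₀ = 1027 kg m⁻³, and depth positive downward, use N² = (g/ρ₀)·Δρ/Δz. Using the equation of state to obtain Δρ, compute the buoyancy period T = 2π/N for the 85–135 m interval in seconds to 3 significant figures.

808 s

ΔT = -0.3 K, ΔS = +0.33 psu (deep − shallow).
Δρ/ρ₀ = −αΔT + βΔS = 4.80 × 10⁻⁵ + 2.607 × 10⁻⁴ = 3.087 × 10⁻⁴, so Δρ ≈ 0.3170 kg m⁻³.
N² = (g/ρ₀)·Δρ/Δz = g·(Δρ/ρ₀)/Δz = 9.8 × 3.087 × 10⁻⁴ / 50 = 6.0505 × 10⁻⁵ s⁻².
N = √(6.0505 × 10⁻⁵) = 7.7785 × 10⁻³ rad s⁻¹ → T = 2π/N = 807.76 s ≈ 808 s.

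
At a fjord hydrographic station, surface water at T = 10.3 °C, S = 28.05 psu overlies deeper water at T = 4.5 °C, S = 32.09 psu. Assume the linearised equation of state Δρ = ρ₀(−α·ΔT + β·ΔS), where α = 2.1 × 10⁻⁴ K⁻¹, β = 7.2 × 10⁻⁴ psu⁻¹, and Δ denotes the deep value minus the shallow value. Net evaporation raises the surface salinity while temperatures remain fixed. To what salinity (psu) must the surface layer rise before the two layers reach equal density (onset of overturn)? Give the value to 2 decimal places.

Neutral buoyancy requires −α(T_deep − T_surf) + β(S_deep − S_surf′) = 0.
S_surf′ = S_deep − (α/β)·ΔT = 32.09 − (2.1 × 10⁻⁴/7.2 × 10⁻⁴)·(-5.8) = 33.7817 psu.
Increase required: 33.7817 − 28.05 = 5.7317 psu.

33.78 psu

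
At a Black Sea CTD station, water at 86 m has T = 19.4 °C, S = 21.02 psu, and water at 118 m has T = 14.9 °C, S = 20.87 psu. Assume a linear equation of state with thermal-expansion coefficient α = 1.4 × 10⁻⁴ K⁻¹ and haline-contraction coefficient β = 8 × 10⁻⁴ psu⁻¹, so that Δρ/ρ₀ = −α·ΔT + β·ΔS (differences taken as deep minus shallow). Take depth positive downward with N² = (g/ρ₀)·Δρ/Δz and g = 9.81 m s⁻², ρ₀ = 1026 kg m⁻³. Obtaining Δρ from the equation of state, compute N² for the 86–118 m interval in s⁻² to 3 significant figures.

1.56 × 10⁻⁴ s⁻²

ΔT = -4.5 K, ΔS = -0.15 psu (deep − shallow).
Δρ/ρ₀ = −αΔT + βΔS = 6.30 × 10⁻⁴ − 1.20 × 10⁻⁴ = 5.10 × 10⁻⁴, so Δρ ≈ 0.5233 kg m⁻³.
N² = (g/ρ₀)·Δρ/Δz = g·(Δρ/ρ₀)/Δz = 9.81 × 5.10 × 10⁻⁴ / 32 = 1.5635 × 10⁻⁴ s⁻² ≈ 1.56 × 10⁻⁴ s⁻².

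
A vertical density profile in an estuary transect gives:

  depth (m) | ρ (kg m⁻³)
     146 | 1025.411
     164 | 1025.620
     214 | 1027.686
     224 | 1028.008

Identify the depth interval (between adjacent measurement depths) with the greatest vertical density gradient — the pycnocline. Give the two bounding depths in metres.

164–214 m

Compute the density gradient over each adjacent pair:
  146–164 m: Δρ/Δz = 0.209/18 = 0.012 kg m⁻⁴
  164–214 m: Δρ/Δz = 2.066/50 = 0.041 kg m⁻⁴
  214–224 m: Δρ/Δz = 0.322/10 = 0.032 kg m⁻⁴
The largest gradient is in the 164–214 m interval — the pycnocline.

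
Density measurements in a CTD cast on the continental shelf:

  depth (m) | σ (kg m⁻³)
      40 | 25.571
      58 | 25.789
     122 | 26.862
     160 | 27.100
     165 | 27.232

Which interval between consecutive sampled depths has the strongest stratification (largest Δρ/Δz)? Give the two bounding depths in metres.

160–165 m

Compute the density gradient over each adjacent pair:
  40–58 m: Δρ/Δz = 0.218/18 = 0.012 kg m⁻⁴
  58–122 m: Δρ/Δz = 1.073/64 = 0.017 kg m⁻⁴
  122–160 m: Δρ/Δz = 0.238/38 = 6.3 × 10⁻³ kg m⁻⁴
  160–165 m: Δρ/Δz = 0.132/5 = 0.026 kg m⁻⁴
The largest gradient is in the 160–165 m interval — the pycnocline.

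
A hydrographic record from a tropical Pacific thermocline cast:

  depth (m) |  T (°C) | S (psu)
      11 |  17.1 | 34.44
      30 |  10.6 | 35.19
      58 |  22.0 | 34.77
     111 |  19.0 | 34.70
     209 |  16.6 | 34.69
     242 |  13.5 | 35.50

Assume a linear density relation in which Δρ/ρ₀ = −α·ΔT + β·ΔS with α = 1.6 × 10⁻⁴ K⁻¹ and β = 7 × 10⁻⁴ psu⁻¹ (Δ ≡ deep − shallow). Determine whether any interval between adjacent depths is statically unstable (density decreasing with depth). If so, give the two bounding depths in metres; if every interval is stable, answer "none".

30–58 m

Evaluate Δρ/ρ₀ = −αΔT + βΔS across each adjacent pair:
  11–30 m: −αΔT+βΔS = −(1.6 × 10⁻⁴)(-6.5)+(7 × 10⁻⁴)(+0.75) = 1.6 × 10⁻³ → stable
  30–58 m: −αΔT+βΔS = −(1.6 × 10⁻⁴)(+11.4)+(7 × 10⁻⁴)(-0.42) = -2.1 × 10⁻³ → UNSTABLE
  58–111 m: −αΔT+βΔS = −(1.6 × 10⁻⁴)(-3.0)+(7 × 10⁻⁴)(-0.07) = 4.3 × 10⁻⁴ → stable
  111–209 m: −αΔT+βΔS = −(1.6 × 10⁻⁴)(-2.4)+(7 × 10⁻⁴)(-0.01) = 3.8 × 10⁻⁴ → stable
  209–242 m: −αΔT+βΔS = −(1.6 × 10⁻⁴)(-3.1)+(7 × 10⁻⁴)(+0.81) = 1.1 × 10⁻³ → stable
The 30–58 m interval has Δρ < 0: lighter water underlies denser water.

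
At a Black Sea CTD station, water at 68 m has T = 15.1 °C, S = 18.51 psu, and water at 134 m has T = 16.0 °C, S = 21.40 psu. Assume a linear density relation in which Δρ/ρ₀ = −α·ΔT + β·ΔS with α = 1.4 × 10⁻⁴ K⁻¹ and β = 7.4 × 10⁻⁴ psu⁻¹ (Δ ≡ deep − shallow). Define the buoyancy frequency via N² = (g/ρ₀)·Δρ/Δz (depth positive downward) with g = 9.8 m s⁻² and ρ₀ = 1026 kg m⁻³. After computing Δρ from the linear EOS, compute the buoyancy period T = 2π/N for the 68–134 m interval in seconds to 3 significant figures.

ΔT = +0.9 K, ΔS = +2.89 psu (deep − shallow).
Δρ/ρ₀ = −αΔT + βΔS = -1.26 × 10⁻⁴ + 2.1386 × 10⁻³ = 2.0126 × 10⁻³, so Δρ ≈ 2.065 kg m⁻³.
N² = (g/ρ₀)·Δρ/Δz = g·(Δρ/ρ₀)/Δz = 9.8 × 2.0126 × 10⁻³ / 66 = 2.9884 × 10⁻⁴ s⁻².
N = √(2.9884 × 10⁻⁴) = 0.017287 rad s⁻¹ → T = 2π/N = 363.46 s ≈ 363 s.

363 s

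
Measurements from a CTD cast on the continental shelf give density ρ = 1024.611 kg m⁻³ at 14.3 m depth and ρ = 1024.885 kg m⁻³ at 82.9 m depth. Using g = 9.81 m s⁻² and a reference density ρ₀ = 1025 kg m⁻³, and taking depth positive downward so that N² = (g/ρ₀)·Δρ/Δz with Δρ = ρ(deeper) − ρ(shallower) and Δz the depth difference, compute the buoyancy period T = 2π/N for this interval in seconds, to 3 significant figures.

1.02 × 10³ s

Δρ = 1024.885 − 1024.611 = 0.274 kg m⁻³ over Δz = 82.9 − 14.3 = 68.6 m.
N² = (9.81/1025) × (0.274/68.6) = 3.8227 × 10⁻⁵ s⁻².
N = √(3.8227 × 10⁻⁵) = 6.1828 × 10⁻³ rad s⁻¹, so T = 2π/N = 1.0162 × 10³ s ≈ 1.02 × 10³ s.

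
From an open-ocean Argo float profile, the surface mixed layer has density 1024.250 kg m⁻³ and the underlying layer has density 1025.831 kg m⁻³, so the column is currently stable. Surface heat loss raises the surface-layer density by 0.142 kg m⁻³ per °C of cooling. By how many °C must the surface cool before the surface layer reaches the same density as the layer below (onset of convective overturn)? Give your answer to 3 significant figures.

11.1 °C

Density deficit of the surface layer: 1025.831 − 1024.250 = 1.581 kg m⁻³.
Required change = 1.581 / 0.142 = 11.1 °C.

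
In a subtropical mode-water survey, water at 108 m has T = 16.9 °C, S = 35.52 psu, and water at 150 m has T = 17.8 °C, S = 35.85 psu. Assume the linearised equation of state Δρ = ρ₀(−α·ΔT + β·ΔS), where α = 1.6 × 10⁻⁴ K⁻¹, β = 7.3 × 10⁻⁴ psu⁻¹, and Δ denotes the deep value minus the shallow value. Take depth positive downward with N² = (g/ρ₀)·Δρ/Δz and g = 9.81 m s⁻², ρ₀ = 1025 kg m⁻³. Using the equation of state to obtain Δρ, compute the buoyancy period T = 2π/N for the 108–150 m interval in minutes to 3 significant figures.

22.0 min

ΔT = +0.9 K, ΔS = +0.33 psu (deep − shallow).
Δρ/ρ₀ = −αΔT + βΔS = -1.44 × 10⁻⁴ + 2.409 × 10⁻⁴ = 9.69 × 10⁻⁵, so Δρ ≈ 0.09932 kg m⁻³.
N² = (g/ρ₀)·Δρ/Δz = g·(Δρ/ρ₀)/Δz = 9.81 × 9.69 × 10⁻⁵ / 42 = 2.2633 × 10⁻⁵ s⁻².
N = √(2.2633 × 10⁻⁵) = 4.7574 × 10⁻³ rad s⁻¹ → T = 2π/N = 1.3207 × 10³ s = 22.012 min ≈ 22.0 min.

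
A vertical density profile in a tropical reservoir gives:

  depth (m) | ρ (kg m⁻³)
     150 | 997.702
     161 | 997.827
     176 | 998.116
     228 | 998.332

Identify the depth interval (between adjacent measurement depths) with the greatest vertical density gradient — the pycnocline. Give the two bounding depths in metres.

Compute the density gradient over each adjacent pair:
  150–161 m: Δρ/Δz = 0.125/11 = 0.011 kg m⁻⁴
  161–176 m: Δρ/Δz = 0.289/15 = 0.019 kg m⁻⁴
  176–228 m: Δρ/Δz = 0.216/52 = 4.2 × 10⁻³ kg m⁻⁴
The largest gradient is in the 161–176 m interval — the pycnocline.

161–176 m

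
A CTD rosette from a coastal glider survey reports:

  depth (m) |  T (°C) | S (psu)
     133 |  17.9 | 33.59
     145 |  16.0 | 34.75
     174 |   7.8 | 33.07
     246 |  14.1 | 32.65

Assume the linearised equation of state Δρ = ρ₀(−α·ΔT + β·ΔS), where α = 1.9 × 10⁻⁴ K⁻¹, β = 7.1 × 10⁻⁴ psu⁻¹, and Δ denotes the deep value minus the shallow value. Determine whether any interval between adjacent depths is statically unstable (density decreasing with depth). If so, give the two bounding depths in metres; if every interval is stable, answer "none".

Evaluate Δρ/ρ₀ = −αΔT + βΔS across each adjacent pair:
  133–145 m: −αΔT+βΔS = −(1.9 × 10⁻⁴)(-1.9)+(7.1 × 10⁻⁴)(+1.16) = 1.2 × 10⁻³ → stable
  145–174 m: −αΔT+βΔS = −(1.9 × 10⁻⁴)(-8.2)+(7.1 × 10⁻⁴)(-1.68) = 3.7 × 10⁻⁴ → stable
  174–246 m: −αΔT+βΔS = −(1.9 × 10⁻⁴)(+6.3)+(7.1 × 10⁻⁴)(-0.42) = -1.5 × 10⁻³ → UNSTABLE
The 174–246 m interval has Δρ < 0: lighter water underlies denser water.

174–246 m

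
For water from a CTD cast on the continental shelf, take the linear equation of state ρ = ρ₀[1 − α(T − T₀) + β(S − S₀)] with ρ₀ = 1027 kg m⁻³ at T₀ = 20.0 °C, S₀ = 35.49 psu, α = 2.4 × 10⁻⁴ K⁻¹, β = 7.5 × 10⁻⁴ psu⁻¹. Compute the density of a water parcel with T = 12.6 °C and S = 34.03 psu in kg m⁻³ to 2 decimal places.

1027.70 kg m⁻³

T − T₀ = -7.4 K, S − S₀ = -1.46 psu.
Bracket = 1 − α·(-7.4) + β·(-1.46) = 1 + (6.81 × 10⁻⁴) = 1.0006810.
ρ = 1027 × 1.0006810 = 1027.70 kg m⁻³.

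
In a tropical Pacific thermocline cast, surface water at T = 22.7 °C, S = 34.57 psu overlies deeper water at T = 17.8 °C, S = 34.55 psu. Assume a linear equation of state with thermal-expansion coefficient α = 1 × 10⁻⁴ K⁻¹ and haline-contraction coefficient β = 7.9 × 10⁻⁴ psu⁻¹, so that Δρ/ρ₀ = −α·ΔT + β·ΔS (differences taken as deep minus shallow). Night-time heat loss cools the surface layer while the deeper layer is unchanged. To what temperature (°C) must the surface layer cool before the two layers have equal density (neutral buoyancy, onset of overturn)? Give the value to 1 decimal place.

Neutral buoyancy requires Δρ = 0, i.e. −α(T_deep − T_surf′) + β(S_deep − S_surf) = 0.
T_surf′ = T_deep − (β/α)·ΔS = 17.8 − (7.9 × 10⁻⁴/1 × 10⁻⁴)·(-0.02) = 17.958 °C.
Cooling required: 22.7 − (17.958) = 4.742 °C.

18.0 °C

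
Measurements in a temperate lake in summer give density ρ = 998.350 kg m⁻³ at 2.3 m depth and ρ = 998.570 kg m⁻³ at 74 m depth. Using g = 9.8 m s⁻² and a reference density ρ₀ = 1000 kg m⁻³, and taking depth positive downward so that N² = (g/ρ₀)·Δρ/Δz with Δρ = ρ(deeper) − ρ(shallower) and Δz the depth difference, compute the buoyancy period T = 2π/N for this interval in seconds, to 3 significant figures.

1.15 × 10³ s

Δρ = 998.570 − 998.350 = 0.220 kg m⁻³ over Δz = 74 − 2.3 = 71.7 m.
N² = (9.8/1000) × (0.220/71.7) = 3.0070 × 10⁻⁵ s⁻².
N = √(3.0070 × 10⁻⁵) = 5.4836 × 10⁻³ rad s⁻¹, so T = 2π/N = 1.1458 × 10³ s ≈ 1.15 × 10³ s.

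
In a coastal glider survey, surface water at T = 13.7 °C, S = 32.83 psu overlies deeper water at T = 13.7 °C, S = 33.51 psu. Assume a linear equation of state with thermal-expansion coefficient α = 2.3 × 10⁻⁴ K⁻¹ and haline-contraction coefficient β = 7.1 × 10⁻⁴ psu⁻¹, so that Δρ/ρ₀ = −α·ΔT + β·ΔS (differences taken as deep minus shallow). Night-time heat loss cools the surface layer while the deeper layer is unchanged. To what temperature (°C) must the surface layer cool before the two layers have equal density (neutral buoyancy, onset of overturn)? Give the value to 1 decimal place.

Neutral buoyancy requires Δρ = 0, i.e. −α(T_deep − T_surf′) + β(S_deep − S_surf) = 0.
T_surf′ = T_deep − (β/α)·ΔS = 13.7 − (7.1 × 10⁻⁴/2.3 × 10⁻⁴)·(+0.68) = 11.601 °C.
Cooling required: 13.7 − (11.601) = 2.099 °C.

11.6 °C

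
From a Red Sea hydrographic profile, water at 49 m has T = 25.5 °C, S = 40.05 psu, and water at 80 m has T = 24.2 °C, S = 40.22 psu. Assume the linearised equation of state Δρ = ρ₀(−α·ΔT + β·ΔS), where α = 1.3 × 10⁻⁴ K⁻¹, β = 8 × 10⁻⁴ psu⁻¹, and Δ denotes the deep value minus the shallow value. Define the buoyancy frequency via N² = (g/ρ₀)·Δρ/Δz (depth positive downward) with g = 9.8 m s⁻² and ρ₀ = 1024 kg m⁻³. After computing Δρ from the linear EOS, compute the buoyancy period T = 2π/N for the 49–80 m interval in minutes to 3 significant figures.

10.7 min

ΔT = -1.3 K, ΔS = +0.17 psu (deep − shallow).
Δρ/ρ₀ = −αΔT + βΔS = 1.69 × 10⁻⁴ + 1.36 × 10⁻⁴ = 3.05 × 10⁻⁴, so Δρ ≈ 0.3123 kg m⁻³.
N² = (g/ρ₀)·Δρ/Δz = g·(Δρ/ρ₀)/Δz = 9.8 × 3.05 × 10⁻⁴ / 31 = 9.6419 × 10⁻⁵ s⁻².
N = √(9.6419 × 10⁻⁵) = 9.8193 × 10⁻³ rad s⁻¹ → T = 2π/N = 639.88 s = 10.665 min ≈ 10.7 min.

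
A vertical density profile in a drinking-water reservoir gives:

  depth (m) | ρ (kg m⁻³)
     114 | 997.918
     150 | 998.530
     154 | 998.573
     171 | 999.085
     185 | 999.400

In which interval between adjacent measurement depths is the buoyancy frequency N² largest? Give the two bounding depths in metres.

Compute the density gradient over each adjacent pair:
  114–150 m: Δρ/Δz = 0.612/36 = 0.017 kg m⁻⁴
  150–154 m: Δρ/Δz = 0.043/4 = 0.011 kg m⁻⁴
  154–171 m: Δρ/Δz = 0.512/17 = 0.030 kg m⁻⁴
  171–185 m: Δρ/Δz = 0.315/14 = 0.022 kg m⁻⁴
The largest gradient is in the 154–171 m interval — the pycnocline.

154–171 m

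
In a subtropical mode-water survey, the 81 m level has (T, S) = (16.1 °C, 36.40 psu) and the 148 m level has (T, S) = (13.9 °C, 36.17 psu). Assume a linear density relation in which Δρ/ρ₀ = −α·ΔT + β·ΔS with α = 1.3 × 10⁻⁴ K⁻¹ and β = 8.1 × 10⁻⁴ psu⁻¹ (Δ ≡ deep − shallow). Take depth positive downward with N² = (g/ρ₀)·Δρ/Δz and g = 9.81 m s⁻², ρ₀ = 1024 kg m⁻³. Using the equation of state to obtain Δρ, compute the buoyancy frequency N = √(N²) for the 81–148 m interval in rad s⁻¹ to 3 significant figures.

3.82 × 10⁻³ rad s⁻¹

ΔT = -2.2 K, ΔS = -0.23 psu (deep − shallow).
Δρ/ρ₀ = −αΔT + βΔS = 2.86 × 10⁻⁴ − 1.863 × 10⁻⁴ = 9.97 × 10⁻⁵, so Δρ ≈ 0.1021 kg m⁻³.
N² = (g/ρ₀)·Δρ/Δz = g·(Δρ/ρ₀)/Δz = 9.81 × 9.97 × 10⁻⁵ / 67 = 1.4598 × 10⁻⁵ s⁻².
N = √(1.4598 × 10⁻⁵) = 3.8207 × 10⁻³ rad s⁻¹ ≈ 3.82 × 10⁻³ rad s⁻¹.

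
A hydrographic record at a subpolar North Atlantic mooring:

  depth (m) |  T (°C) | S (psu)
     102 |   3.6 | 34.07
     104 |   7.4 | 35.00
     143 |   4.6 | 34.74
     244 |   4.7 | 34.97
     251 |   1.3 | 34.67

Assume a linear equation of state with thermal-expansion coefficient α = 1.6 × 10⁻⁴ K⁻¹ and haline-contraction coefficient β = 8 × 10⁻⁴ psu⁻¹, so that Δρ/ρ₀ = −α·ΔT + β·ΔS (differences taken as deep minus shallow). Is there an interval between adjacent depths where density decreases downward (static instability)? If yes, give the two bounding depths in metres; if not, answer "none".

Evaluate Δρ/ρ₀ = −αΔT + βΔS across each adjacent pair:
  102–104 m: −αΔT+βΔS = −(1.6 × 10⁻⁴)(+3.8)+(8 × 10⁻⁴)(+0.93) = 1.4 × 10⁻⁴ → stable
  104–143 m: −αΔT+βΔS = −(1.6 × 10⁻⁴)(-2.8)+(8 × 10⁻⁴)(-0.26) = 2.4 × 10⁻⁴ → stable
  143–244 m: −αΔT+βΔS = −(1.6 × 10⁻⁴)(+0.1)+(8 × 10⁻⁴)(+0.23) = 1.7 × 10⁻⁴ → stable
  244–251 m: −αΔT+βΔS = −(1.6 × 10⁻⁴)(-3.4)+(8 × 10⁻⁴)(-0.30) = 3.0 × 10⁻⁴ → stable
Every interval has Δρ > 0: the column is stably stratified throughout.

none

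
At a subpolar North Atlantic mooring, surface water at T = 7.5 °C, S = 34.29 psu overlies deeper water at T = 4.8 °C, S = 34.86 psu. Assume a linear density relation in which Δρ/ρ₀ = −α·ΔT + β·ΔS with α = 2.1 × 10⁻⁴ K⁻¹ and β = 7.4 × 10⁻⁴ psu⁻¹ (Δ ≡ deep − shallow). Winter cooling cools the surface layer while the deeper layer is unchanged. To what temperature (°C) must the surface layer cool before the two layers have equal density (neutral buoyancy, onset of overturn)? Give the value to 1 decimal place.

Neutral buoyancy requires Δρ = 0, i.e. −α(T_deep − T_surf′) + β(S_deep − S_surf) = 0.
T_surf′ = T_deep − (β/α)·ΔS = 4.8 − (7.4 × 10⁻⁴/2.1 × 10⁻⁴)·(+0.57) = 2.791 °C.
Cooling required: 7.5 − (2.791) = 4.709 °C.

2.8 °C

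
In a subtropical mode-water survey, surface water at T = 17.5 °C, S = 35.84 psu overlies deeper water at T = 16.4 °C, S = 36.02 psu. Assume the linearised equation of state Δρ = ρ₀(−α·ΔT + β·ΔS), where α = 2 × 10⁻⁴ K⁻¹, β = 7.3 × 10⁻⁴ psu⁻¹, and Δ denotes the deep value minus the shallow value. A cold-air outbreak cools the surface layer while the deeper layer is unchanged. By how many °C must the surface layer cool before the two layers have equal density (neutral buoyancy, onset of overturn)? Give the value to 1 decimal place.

1.8 °C

Neutral buoyancy requires Δρ = 0, i.e. −α(T_deep − T_surf′) + β(S_deep − S_surf) = 0.
T_surf′ = T_deep − (β/α)·ΔS = 16.4 − (7.3 × 10⁻⁴/2 × 10⁻⁴)·(+0.18) = 15.743 °C.
Cooling required: 17.5 − (15.743) = 1.757 °C.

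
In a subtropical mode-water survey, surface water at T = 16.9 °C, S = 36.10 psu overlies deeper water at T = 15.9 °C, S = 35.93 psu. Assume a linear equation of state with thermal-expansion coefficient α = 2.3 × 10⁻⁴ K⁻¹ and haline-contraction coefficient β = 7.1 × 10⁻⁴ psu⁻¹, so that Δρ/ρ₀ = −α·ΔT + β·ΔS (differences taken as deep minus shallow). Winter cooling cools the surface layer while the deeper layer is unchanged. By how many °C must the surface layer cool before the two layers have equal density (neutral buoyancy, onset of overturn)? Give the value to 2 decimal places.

0.48 °C

Neutral buoyancy requires Δρ = 0, i.e. −α(T_deep − T_surf′) + β(S_deep − S_surf) = 0.
T_surf′ = T_deep − (β/α)·ΔS = 15.9 − (7.1 × 10⁻⁴/2.3 × 10⁻⁴)·(-0.17) = 16.4248 °C.
Cooling required: 16.9 − (16.4248) = 0.4752 °C.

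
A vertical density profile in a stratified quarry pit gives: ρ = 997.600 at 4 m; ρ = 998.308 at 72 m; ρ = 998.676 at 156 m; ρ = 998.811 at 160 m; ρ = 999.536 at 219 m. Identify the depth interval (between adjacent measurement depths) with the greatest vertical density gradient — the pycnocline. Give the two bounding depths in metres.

Compute the density gradient over each adjacent pair:
  4–72 m: Δρ/Δz = 0.708/68 = 0.010 kg m⁻⁴
  72–156 m: Δρ/Δz = 0.368/84 = 4.4 × 10⁻³ kg m⁻⁴
  156–160 m: Δρ/Δz = 0.135/4 = 0.034 kg m⁻⁴
  160–219 m: Δρ/Δz = 0.725/59 = 0.012 kg m⁻⁴
The largest gradient is in the 156–160 m interval — the pycnocline.

156–160 m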